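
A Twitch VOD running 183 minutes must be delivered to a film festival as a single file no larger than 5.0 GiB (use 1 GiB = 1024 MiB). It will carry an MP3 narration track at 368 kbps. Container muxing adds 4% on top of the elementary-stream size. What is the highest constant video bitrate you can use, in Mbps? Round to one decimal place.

Budget: 5.0 GiB = 42949.7 Mb.
Stream payload after overhead: 42949.7 / 1.04 = 41297.8 Mb.
183 min = 10980 s
Total bitrate budget: 41297.8 Mb / 10980 s = 3.761 Mbps.
Audio: 368 kbps = 0.368 Mbps.
Video: 3.761 − 0.368 = 3.393 Mbps.

3.4 Mbps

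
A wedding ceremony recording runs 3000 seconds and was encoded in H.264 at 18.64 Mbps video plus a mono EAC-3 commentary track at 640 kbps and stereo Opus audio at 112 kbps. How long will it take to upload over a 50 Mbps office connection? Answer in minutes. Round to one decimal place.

19.4 minutes

Audio total: 640 + 112 = 752 kbps = 0.752 Mbps.
Total bitrate: 19.392 Mbps.
File: 19.392 Mbps × 3000 s = 58176.0 Mb.
At 50 Mbps: 58176.0 / 50 = 1163.5 s ≈ 19.4 minutes.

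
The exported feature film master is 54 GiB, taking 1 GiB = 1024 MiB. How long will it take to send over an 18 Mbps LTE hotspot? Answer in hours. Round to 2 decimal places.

File: 54 GiB = 463856.5 Mb.
At 18 Mbps: 463856.5 / 18 = 25769.8 s ≈ 7.16 hours.

7.16 hours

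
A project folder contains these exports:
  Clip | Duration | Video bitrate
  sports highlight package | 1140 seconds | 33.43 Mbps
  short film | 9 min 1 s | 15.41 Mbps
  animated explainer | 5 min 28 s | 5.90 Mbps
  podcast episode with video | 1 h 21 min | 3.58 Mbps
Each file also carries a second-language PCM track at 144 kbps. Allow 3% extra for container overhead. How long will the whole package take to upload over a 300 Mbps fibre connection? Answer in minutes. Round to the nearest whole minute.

4 minutes

Audio: 144 kbps = 0.144 Mbps.
sports highlight package: 33.574 Mbps × 1140 s × 1.03 = 39422.6 Mb
short film: 15.554 Mbps × 541 s × 1.03 = 8667.2 Mb
animated explainer: 6.044 Mbps × 328 s × 1.03 = 2041.9 Mb
podcast episode with video: 3.724 Mbps × 4860 s × 1.03 = 18641.6 Mb
Total: 68773.3 Mb = 8596.7 MB.
At 300 Mbps: 68773.3 / 300 = 229 s ≈ 3.82 minutes.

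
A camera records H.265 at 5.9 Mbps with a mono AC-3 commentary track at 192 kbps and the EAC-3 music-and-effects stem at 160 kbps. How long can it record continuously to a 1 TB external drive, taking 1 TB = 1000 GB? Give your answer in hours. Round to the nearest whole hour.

Audio total: 192 + 160 = 352 kbps = 0.352 Mbps.
Total bitrate: 5.9 + 0.352 = 6.252 Mbps.
Capacity: 1 TB = 8,000,000 Mb.
Recording time: 8,000,000 / 6.252 = 1,279,591 s ≈ 355 hours.

355 hours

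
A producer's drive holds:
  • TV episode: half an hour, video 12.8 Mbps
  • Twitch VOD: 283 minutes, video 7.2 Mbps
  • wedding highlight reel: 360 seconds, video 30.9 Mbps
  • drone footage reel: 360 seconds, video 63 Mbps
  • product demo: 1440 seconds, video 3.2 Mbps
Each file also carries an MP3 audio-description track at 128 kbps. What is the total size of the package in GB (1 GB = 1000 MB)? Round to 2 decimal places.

Audio: 128 kbps = 0.128 Mbps.
TV episode: 12.928 Mbps × 1800 s = 23270.4 Mb
Twitch VOD: 7.328 Mbps × 16980 s = 124429.4 Mb
wedding highlight reel: 31.028 Mbps × 360 s = 11170.1 Mb
drone footage reel: 63.128 Mbps × 360 s = 22726.1 Mb
product demo: 3.328 Mbps × 1440 s = 4792.3 Mb
Total: 186388.3 Mb = 23298.5 MB.
= 23.30 GB.

23.30 GB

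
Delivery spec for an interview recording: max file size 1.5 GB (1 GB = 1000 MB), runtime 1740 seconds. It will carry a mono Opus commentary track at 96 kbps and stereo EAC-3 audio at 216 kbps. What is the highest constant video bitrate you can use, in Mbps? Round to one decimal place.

Budget: 1.5 GB = 12000.0 Mb.
Total bitrate budget: 12000.0 Mb / 1740 s = 6.897 Mbps.
Audio total: 96 + 216 = 312 kbps = 0.312 Mbps.
Video: 6.897 − 0.312 = 6.585 Mbps.

6.6 Mbps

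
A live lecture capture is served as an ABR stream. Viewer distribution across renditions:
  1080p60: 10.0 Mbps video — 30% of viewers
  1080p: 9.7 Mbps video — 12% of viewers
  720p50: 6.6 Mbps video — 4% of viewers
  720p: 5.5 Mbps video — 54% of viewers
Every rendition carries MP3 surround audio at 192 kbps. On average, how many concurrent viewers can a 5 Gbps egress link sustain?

658

Audio: 192 kbps = 0.192 Mbps.
Average per-viewer bitrate: 0.30×10.192 + 0.12×9.892 + 0.04×6.792 + 0.54×5.692 = 7.590 Mbps.
5 Gbps = 5,000 Mbps; 5,000 / 7.590 = 658.76 → 658.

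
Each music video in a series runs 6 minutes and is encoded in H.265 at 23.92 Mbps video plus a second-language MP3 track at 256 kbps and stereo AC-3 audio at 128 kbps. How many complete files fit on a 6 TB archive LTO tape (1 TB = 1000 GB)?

5486

6 min = 360 s
Audio total: 256 + 128 = 384 kbps = 0.384 Mbps.
Total bitrate: 24.304 Mbps.
Per item: 24.304 Mbps × 360 s = 8,749 Mb = 1,094 MB.
Capacity: 6 TB = 48,000,000 Mb; 5486.07 items → 5486 complete.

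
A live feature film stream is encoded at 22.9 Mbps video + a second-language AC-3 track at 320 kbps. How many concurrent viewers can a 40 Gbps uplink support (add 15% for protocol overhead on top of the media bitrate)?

1497

Audio: 320 kbps = 0.320 Mbps.
Per-viewer media rate: 23.220 Mbps.
On the wire with 15% overhead: 26.703 Mbps.
40 Gbps = 40,000 Mbps; 40,000 / 26.703 = 1497.96 → 1497 viewers.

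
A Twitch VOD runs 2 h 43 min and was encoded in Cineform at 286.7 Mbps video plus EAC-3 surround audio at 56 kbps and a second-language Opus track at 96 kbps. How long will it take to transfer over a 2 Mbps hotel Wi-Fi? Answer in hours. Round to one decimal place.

389.6 hours

2 h 43 min = 163 min = 9780 s
Audio total: 56 + 96 = 152 kbps = 0.152 Mbps.
Total bitrate: 286.852 Mbps.
File: 286.852 Mbps × 9780 s = 2805412.6 Mb.
At 2 Mbps: 2805412.6 / 2 = 1402706.3 s ≈ 390 hours.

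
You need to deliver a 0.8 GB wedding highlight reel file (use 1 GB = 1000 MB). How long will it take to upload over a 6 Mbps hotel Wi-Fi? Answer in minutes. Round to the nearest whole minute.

File: 0.8 GB = 6400.0 Mb.
At 6 Mbps: 6400.0 / 6 = 1066.7 s ≈ 17.8 minutes.

18 minutes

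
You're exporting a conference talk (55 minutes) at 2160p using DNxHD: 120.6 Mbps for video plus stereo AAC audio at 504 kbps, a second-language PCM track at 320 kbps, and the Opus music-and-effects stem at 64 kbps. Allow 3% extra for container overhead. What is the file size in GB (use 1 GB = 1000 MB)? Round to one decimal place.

55 min = 3300 s
Audio total: 504 + 320 + 64 = 888 kbps = 0.888 Mbps.
Total bitrate: 120.6 + 0.888 = 121.488 Mbps.
Stream data: 121.488 Mbps × 3300 s = 400910.4 Mb.
With 3% container overhead: ×1.03.
412,938 Mb ÷ 8 = 51,617 MB → 51.62 GB.

51.6 GB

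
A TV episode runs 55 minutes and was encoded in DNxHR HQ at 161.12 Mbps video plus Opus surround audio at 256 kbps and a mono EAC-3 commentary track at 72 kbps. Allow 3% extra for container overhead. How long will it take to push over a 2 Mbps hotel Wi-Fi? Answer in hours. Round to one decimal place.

55 min = 3300 s
Audio total: 256 + 72 = 328 kbps = 0.328 Mbps.
Total bitrate: 161.448 Mbps.
File: 161.448 Mbps × 3300 s = 532778.4 Mb.
With 3% container overhead: ×1.03. → 548761.8 Mb.
At 2 Mbps: 548761.8 / 2 = 274380.9 s ≈ 76.2 hours.

76.2 hours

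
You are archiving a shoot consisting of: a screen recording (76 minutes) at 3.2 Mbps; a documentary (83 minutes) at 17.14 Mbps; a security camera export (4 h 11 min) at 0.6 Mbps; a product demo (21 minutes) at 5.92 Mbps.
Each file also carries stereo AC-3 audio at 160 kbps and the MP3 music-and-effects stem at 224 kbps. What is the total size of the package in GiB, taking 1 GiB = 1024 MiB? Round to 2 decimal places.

Audio total: 160 + 224 = 384 kbps = 0.384 Mbps.
screen recording: 3.584 Mbps × 4560 s = 16343.0 Mb
documentary: 17.524 Mbps × 4980 s = 87269.5 Mb
security camera export: 0.984 Mbps × 15060 s = 14819.0 Mb
product demo: 6.304 Mbps × 1260 s = 7943.0 Mb
Total: 126374.6 Mb = 15796.8 MB.
= 14.71 GiB.

14.71 GiB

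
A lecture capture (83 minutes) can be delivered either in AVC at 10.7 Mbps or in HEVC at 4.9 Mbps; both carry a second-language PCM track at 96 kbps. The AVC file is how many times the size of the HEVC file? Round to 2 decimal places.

2.16

83 min = 4980 s
Audio: 96 kbps = 0.096 Mbps.
AVC: 10.796 Mbps × 4980 s = 53764.1 Mb = 6.721 GB.
HEVC: 4.996 Mbps × 4980 s = 24880.1 Mb = 3.110 GB.
Ratio: 6.721 / 3.110 = 2.161.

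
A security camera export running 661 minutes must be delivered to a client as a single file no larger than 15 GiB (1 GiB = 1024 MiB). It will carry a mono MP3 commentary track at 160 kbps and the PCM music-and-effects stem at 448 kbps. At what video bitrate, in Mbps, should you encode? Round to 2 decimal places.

Budget: 15 GiB = 128849.0 Mb.
661 min = 39660 s
Total bitrate budget: 128849.0 Mb / 39660 s = 3.249 Mbps.
Audio total: 160 + 448 = 608 kbps = 0.608 Mbps.
Video: 3.249 − 0.608 = 2.641 Mbps.

2.64 Mbps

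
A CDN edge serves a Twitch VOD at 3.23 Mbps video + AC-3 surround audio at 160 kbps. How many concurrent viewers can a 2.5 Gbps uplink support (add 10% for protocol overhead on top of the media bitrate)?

Audio: 160 kbps = 0.160 Mbps.
Per-viewer media rate: 3.390 Mbps.
On the wire with 10% overhead: 3.729 Mbps.
2.5 Gbps = 2,500 Mbps; 2,500 / 3.729 = 670.42 → 670 viewers.

670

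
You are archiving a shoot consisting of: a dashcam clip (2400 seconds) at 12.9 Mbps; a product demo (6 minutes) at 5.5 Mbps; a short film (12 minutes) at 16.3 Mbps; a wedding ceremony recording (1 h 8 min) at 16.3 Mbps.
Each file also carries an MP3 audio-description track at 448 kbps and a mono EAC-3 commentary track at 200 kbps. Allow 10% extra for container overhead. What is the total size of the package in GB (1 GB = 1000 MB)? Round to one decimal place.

16.0 GB

Audio total: 448 + 200 = 648 kbps = 0.648 Mbps.
dashcam clip: 13.548 Mbps × 2400 s × 1.10 = 35766.7 Mb
product demo: 6.148 Mbps × 360 s × 1.10 = 2434.6 Mb
short film: 16.948 Mbps × 720 s × 1.10 = 13422.8 Mb
wedding ceremony recording: 16.948 Mbps × 4080 s × 1.10 = 76062.6 Mb
Total: 127686.8 Mb = 15960.8 MB.
= 15.96 GB.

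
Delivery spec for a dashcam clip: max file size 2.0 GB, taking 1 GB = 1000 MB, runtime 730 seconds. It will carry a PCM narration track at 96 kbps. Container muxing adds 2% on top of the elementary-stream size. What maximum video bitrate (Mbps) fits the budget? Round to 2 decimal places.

21.39 Mbps

Budget: 2.0 GB = 16000.0 Mb.
Stream payload after overhead: 16000.0 / 1.02 = 15686.3 Mb.
Total bitrate budget: 15686.3 Mb / 730 s = 21.488 Mbps.
Audio: 96 kbps = 0.096 Mbps.
Video: 21.488 − 0.096 = 21.392 Mbps.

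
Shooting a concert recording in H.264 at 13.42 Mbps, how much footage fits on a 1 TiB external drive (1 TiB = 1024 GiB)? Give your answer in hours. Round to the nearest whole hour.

182 hours

Capacity: 1 TiB = 8,796,093 Mb.
Recording time: 8,796,093 / 13.420 = 655,447 s ≈ 182 hours.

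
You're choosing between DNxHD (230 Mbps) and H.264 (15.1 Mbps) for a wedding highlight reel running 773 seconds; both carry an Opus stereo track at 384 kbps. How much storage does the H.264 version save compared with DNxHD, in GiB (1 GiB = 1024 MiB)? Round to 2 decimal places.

19.34 GiB

Audio: 384 kbps = 0.384 Mbps.
DNxHD: 230.384 Mbps × 773 s = 178086.8 Mb = 20.732 GiB.
H.264: 15.484 Mbps × 773 s = 11969.1 Mb = 1.393 GiB.
Saving: 20.732 − 1.393 = 19.339 GiB.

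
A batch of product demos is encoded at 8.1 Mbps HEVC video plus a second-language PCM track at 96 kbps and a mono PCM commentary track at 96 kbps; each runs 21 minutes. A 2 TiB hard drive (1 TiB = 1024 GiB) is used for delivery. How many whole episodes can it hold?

21 min = 1260 s
Audio total: 96 + 96 = 192 kbps = 0.192 Mbps.
Total bitrate: 8.292 Mbps.
Per item: 8.292 Mbps × 1260 s = 10,448 Mb = 1,306 MB.
Capacity: 2 TiB = 17,592,186 Mb; 1683.80 items → 1683 complete.

1683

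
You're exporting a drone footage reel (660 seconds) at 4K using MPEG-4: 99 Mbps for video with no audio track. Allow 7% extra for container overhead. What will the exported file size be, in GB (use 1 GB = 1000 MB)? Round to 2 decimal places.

Total bitrate: 99 Mbps.
Stream data: 99.000 Mbps × 660 s = 65340.0 Mb.
With 7% container overhead: ×1.07.
69,914 Mb ÷ 8 = 8,739 MB → 8.739 GB.

8.74 GB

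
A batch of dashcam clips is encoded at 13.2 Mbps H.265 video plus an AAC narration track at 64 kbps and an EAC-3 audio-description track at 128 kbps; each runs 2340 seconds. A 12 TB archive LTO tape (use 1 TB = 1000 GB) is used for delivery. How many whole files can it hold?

3063

Audio total: 64 + 128 = 192 kbps = 0.192 Mbps.
Total bitrate: 13.392 Mbps.
Per item: 13.392 Mbps × 2340 s = 31,337 Mb = 3,917 MB.
Capacity: 12 TB = 96,000,000 Mb; 3063.44 items → 3063 complete.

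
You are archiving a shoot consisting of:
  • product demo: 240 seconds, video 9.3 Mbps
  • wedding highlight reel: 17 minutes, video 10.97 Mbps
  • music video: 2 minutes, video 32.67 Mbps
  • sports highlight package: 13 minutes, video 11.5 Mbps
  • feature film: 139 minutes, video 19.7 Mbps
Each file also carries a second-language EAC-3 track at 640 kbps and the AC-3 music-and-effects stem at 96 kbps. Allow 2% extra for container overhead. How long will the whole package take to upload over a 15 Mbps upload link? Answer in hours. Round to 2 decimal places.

Audio total: 640 + 96 = 736 kbps = 0.736 Mbps.
product demo: 10.036 Mbps × 240 s × 1.02 = 2456.8 Mb
wedding highlight reel: 11.706 Mbps × 1020 s × 1.02 = 12178.9 Mb
music video: 33.406 Mbps × 120 s × 1.02 = 4088.9 Mb
sports highlight package: 12.236 Mbps × 780 s × 1.02 = 9735.0 Mb
feature film: 20.436 Mbps × 8340 s × 1.02 = 173845.0 Mb
Total: 202304.6 Mb = 25288.1 MB.
At 15 Mbps: 202304.6 / 15 = 13487 s ≈ 3.75 hours.

3.75 hours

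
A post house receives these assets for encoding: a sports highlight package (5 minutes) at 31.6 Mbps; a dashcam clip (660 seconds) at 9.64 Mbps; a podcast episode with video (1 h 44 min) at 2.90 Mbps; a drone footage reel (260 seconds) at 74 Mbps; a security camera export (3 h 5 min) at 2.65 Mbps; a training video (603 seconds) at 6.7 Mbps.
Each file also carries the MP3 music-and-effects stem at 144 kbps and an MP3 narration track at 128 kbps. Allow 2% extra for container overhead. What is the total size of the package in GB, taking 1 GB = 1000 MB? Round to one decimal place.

11.7 GB

Audio total: 144 + 128 = 272 kbps = 0.272 Mbps.
sports highlight package: 31.872 Mbps × 300 s × 1.02 = 9752.8 Mb
dashcam clip: 9.912 Mbps × 660 s × 1.02 = 6672.8 Mb
podcast episode with video: 3.172 Mbps × 6240 s × 1.02 = 20189.1 Mb
drone footage reel: 74.272 Mbps × 260 s × 1.02 = 19696.9 Mb
security camera export: 2.922 Mbps × 11100 s × 1.02 = 33082.9 Mb
training video: 6.972 Mbps × 603 s × 1.02 = 4288.2 Mb
Total: 93682.8 Mb = 11710.3 MB.
= 11.71 GB.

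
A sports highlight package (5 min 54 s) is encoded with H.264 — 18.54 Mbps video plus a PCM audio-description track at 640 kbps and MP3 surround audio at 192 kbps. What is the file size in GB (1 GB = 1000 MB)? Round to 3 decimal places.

5 min 54 s = 354 s
Audio total: 640 + 192 = 832 kbps = 0.832 Mbps.
Total bitrate: 18.54 + 0.832 = 19.372 Mbps.
Stream data: 19.372 Mbps × 354 s = 6857.7 Mb.
6,858 Mb ÷ 8 = 857.2 MB → 0.8572 GB.

0.857 GB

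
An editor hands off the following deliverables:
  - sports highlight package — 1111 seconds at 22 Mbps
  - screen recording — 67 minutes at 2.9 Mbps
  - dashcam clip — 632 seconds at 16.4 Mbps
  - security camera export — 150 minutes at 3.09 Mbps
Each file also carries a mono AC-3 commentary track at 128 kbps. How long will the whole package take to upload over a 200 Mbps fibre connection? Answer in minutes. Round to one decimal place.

Audio: 128 kbps = 0.128 Mbps.
sports highlight package: 22.128 Mbps × 1111 s = 24584.2 Mb
screen recording: 3.028 Mbps × 4020 s = 12172.6 Mb
dashcam clip: 16.528 Mbps × 632 s = 10445.7 Mb
security camera export: 3.218 Mbps × 9000 s = 28962.0 Mb
Total: 76164.5 Mb = 9520.6 MB.
At 200 Mbps: 76164.5 / 200 = 381 s ≈ 6.35 minutes.

6.3 minutes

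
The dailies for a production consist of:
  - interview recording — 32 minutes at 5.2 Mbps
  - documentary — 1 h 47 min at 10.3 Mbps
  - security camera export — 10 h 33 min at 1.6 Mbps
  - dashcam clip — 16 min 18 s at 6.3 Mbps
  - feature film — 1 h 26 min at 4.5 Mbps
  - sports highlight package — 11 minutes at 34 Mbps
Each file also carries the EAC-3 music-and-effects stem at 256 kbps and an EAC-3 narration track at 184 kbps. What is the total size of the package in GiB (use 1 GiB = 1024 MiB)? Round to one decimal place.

24.7 GiB

Audio total: 256 + 184 = 440 kbps = 0.440 Mbps.
interview recording: 5.640 Mbps × 1920 s = 10828.8 Mb
documentary: 10.740 Mbps × 6420 s = 68950.8 Mb
security camera export: 2.040 Mbps × 37980 s = 77479.2 Mb
dashcam clip: 6.740 Mbps × 978 s = 6591.7 Mb
feature film: 4.940 Mbps × 5160 s = 25490.4 Mb
sports highlight package: 34.440 Mbps × 660 s = 22730.4 Mb
Total: 212071.3 Mb = 26508.9 MB.
= 24.69 GiB.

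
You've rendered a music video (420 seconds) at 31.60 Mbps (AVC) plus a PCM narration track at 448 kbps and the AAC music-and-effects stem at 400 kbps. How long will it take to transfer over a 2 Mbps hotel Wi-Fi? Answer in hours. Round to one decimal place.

Audio total: 448 + 400 = 848 kbps = 0.848 Mbps.
Total bitrate: 32.448 Mbps.
File: 32.448 Mbps × 420 s = 13628.2 Mb.
At 2 Mbps: 13628.2 / 2 = 6814.1 s ≈ 1.89 hours.

1.9 hours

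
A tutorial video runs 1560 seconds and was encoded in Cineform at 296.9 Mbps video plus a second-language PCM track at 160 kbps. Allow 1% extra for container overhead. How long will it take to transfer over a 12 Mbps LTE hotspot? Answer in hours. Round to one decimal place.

Audio: 160 kbps = 0.160 Mbps.
Total bitrate: 297.060 Mbps.
File: 297.060 Mbps × 1560 s = 463413.6 Mb.
With 1% container overhead: ×1.01. → 468047.7 Mb.
At 12 Mbps: 468047.7 / 12 = 39004.0 s ≈ 10.8 hours.

10.8 hours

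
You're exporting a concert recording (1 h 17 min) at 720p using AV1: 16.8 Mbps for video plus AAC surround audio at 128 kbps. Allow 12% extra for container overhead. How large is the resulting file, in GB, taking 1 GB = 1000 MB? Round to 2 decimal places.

1 h 17 min = 77 min = 4620 s
Audio: 128 kbps = 0.128 Mbps.
Total bitrate: 16.8 + 0.128 = 16.928 Mbps.
Stream data: 16.928 Mbps × 4620 s = 78207.4 Mb.
With 12% container overhead: ×1.12.
87,592 Mb ÷ 8 = 10,949 MB → 10.95 GB.

10.95 GB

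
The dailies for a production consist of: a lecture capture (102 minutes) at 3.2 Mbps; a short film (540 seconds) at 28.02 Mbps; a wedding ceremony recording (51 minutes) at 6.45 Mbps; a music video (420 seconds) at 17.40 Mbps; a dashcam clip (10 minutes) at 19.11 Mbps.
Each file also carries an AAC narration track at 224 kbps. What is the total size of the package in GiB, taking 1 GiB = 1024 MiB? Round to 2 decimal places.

Audio: 224 kbps = 0.224 Mbps.
lecture capture: 3.424 Mbps × 6120 s = 20954.9 Mb
short film: 28.244 Mbps × 540 s = 15251.8 Mb
wedding ceremony recording: 6.674 Mbps × 3060 s = 20422.4 Mb
music video: 17.624 Mbps × 420 s = 7402.1 Mb
dashcam clip: 19.334 Mbps × 600 s = 11600.4 Mb
Total: 75631.6 Mb = 9453.9 MB.
= 8.805 GiB.

8.80 GiB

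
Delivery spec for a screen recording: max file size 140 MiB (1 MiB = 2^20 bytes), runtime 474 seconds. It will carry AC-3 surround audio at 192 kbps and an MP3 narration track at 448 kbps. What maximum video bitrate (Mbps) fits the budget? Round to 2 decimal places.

1.84 Mbps

Budget: 140 MiB = 1174.4 Mb.
Total bitrate budget: 1174.4 Mb / 474 s = 2.478 Mbps.
Audio total: 192 + 448 = 640 kbps = 0.640 Mbps.
Video: 2.478 − 0.640 = 1.838 Mbps.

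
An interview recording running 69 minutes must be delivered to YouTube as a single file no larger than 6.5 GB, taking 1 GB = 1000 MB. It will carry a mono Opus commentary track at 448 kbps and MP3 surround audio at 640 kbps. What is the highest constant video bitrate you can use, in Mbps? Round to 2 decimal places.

Budget: 6.5 GB = 52000.0 Mb.
69 min = 4140 s
Total bitrate budget: 52000.0 Mb / 4140 s = 12.560 Mbps.
Audio total: 448 + 640 = 1088 kbps = 1.088 Mbps.
Video: 12.560 − 1.088 = 11.472 Mbps.

11.47 Mbps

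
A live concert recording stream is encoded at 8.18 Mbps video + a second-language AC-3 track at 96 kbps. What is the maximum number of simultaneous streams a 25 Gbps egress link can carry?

3020

Audio: 96 kbps = 0.096 Mbps.
Per-viewer media rate: 8.276 Mbps.
25 Gbps = 25,000 Mbps; 25,000 / 8.276 = 3020.78 → 3020 viewers.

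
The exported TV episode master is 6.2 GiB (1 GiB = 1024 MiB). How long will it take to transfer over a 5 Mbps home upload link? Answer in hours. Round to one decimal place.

3.0 hours

File: 6.2 GiB = 53257.6 Mb.
At 5 Mbps: 53257.6 / 5 = 10651.5 s ≈ 2.96 hours.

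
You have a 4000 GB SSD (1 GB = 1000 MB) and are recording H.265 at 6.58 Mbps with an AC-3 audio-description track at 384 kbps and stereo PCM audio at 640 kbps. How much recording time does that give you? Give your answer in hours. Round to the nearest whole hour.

Audio total: 384 + 640 = 1024 kbps = 1.024 Mbps.
Total bitrate: 6.58 + 1.024 = 7.604 Mbps.
Capacity: 4000 GB = 32,000,000 Mb.
Recording time: 32,000,000 / 7.604 = 4,208,311 s ≈ 1,169 hours.

1169 hours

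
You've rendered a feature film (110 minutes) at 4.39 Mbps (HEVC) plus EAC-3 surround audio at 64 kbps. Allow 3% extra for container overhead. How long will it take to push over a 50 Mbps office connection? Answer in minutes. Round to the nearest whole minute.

110 min = 6600 s
Audio: 64 kbps = 0.064 Mbps.
Total bitrate: 4.454 Mbps.
File: 4.454 Mbps × 6600 s = 29396.4 Mb.
With 3% container overhead: ×1.03. → 30278.3 Mb.
At 50 Mbps: 30278.3 / 50 = 605.6 s ≈ 10.1 minutes.

10 minutes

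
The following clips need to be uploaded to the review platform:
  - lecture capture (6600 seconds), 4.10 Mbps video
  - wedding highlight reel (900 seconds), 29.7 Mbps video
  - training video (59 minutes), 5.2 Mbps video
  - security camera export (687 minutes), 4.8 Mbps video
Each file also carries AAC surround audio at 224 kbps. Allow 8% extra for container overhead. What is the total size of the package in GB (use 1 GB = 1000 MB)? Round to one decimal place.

38.0 GB

Audio: 224 kbps = 0.224 Mbps.
lecture capture: 4.324 Mbps × 6600 s × 1.08 = 30821.5 Mb
wedding highlight reel: 29.924 Mbps × 900 s × 1.08 = 29086.1 Mb
training video: 5.424 Mbps × 3540 s × 1.08 = 20737.0 Mb
security camera export: 5.024 Mbps × 41220 s × 1.08 = 223656.4 Mb
Total: 304301.1 Mb = 38037.6 MB.
= 38.04 GB.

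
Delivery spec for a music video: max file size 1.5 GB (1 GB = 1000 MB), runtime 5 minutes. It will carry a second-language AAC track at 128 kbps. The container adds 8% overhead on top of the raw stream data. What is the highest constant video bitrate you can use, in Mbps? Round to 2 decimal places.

36.91 Mbps

Budget: 1.5 GB = 12000.0 Mb.
Stream payload after overhead: 12000.0 / 1.08 = 11111.1 Mb.
5 min = 300 s
Total bitrate budget: 11111.1 Mb / 300 s = 37.037 Mbps.
Audio: 128 kbps = 0.128 Mbps.
Video: 37.037 − 0.128 = 36.909 Mbps.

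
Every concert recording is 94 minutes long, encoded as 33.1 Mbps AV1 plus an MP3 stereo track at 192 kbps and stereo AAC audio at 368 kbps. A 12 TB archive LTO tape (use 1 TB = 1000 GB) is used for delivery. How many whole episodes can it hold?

505

94 min = 5640 s
Audio total: 192 + 368 = 560 kbps = 0.560 Mbps.
Total bitrate: 33.660 Mbps.
Per item: 33.660 Mbps × 5640 s = 189,842 Mb = 23,730 MB.
Capacity: 12 TB = 96,000,000 Mb; 505.68 items → 505 complete.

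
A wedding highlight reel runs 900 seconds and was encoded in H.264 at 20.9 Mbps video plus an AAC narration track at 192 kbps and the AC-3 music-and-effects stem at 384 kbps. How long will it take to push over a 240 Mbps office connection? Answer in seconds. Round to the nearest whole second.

81 seconds

Audio total: 192 + 384 = 576 kbps = 0.576 Mbps.
Total bitrate: 21.476 Mbps.
File: 21.476 Mbps × 900 s = 19328.4 Mb.
At 240 Mbps: 19328.4 / 240 = 80.5 s ≈ 80.5 seconds.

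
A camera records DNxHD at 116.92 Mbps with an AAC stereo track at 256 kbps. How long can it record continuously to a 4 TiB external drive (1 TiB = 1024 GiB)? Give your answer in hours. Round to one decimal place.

83.4 hours

Audio: 256 kbps = 0.256 Mbps.
Total bitrate: 116.92 + 0.256 = 117.176 Mbps.
Capacity: 4 TiB = 35,184,372 Mb.
Recording time: 35,184,372 / 117.176 = 300,269 s ≈ 83.4 hours.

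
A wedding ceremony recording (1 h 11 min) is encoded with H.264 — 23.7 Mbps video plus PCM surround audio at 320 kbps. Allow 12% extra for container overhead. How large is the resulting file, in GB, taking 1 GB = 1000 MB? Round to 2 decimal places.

1 h 11 min = 71 min = 4260 s
Audio: 320 kbps = 0.320 Mbps.
Total bitrate: 23.7 + 0.320 = 24.020 Mbps.
Stream data: 24.020 Mbps × 4260 s = 102325.2 Mb.
With 12% container overhead: ×1.12.
114,604 Mb ÷ 8 = 14,326 MB → 14.33 GB.

14.33 GB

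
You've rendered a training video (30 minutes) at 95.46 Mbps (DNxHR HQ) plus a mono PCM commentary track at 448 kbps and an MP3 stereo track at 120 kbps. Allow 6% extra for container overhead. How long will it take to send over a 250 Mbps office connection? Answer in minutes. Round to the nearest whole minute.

12 minutes

30 min = 1800 s
Audio total: 448 + 120 = 568 kbps = 0.568 Mbps.
Total bitrate: 96.028 Mbps.
File: 96.028 Mbps × 1800 s = 172850.4 Mb.
With 6% container overhead: ×1.06. → 183221.4 Mb.
At 250 Mbps: 183221.4 / 250 = 732.9 s ≈ 12.2 minutes.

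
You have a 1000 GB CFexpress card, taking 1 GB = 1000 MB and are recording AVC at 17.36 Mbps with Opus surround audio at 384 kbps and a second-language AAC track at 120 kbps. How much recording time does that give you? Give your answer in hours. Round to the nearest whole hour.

124 hours

Audio total: 384 + 120 = 504 kbps = 0.504 Mbps.
Total bitrate: 17.36 + 0.504 = 17.864 Mbps.
Capacity: 1000 GB = 8,000,000 Mb.
Recording time: 8,000,000 / 17.864 = 447,828 s ≈ 124 hours.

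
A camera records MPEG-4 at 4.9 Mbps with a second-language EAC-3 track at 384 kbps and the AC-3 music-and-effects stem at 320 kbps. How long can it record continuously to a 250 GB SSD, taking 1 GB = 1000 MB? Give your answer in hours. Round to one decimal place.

Audio total: 384 + 320 = 704 kbps = 0.704 Mbps.
Total bitrate: 4.9 + 0.704 = 5.604 Mbps.
Capacity: 250 GB = 2,000,000 Mb.
Recording time: 2,000,000 / 5.604 = 356,888 s ≈ 99.1 hours.

99.1 hours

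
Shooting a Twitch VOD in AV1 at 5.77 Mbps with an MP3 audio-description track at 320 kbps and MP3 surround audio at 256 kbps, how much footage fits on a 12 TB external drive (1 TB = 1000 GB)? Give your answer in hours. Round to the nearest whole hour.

4202 hours

Audio total: 320 + 256 = 576 kbps = 0.576 Mbps.
Total bitrate: 5.77 + 0.576 = 6.346 Mbps.
Capacity: 12 TB = 96,000,000 Mb.
Recording time: 96,000,000 / 6.346 = 15,127,639 s ≈ 4,202 hours.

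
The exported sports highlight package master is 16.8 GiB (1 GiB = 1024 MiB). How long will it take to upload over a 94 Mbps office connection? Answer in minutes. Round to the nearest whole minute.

File: 16.8 GiB = 144310.9 Mb.
At 94 Mbps: 144310.9 / 94 = 1535.2 s ≈ 25.6 minutes.

26 minutes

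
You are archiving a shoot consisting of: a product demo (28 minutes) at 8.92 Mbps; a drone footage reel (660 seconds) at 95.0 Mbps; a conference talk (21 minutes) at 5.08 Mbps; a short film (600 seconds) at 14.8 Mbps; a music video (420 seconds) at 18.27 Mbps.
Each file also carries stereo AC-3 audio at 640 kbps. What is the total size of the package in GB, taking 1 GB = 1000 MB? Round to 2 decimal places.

12.95 GB

Audio: 640 kbps = 0.640 Mbps.
product demo: 9.560 Mbps × 1680 s = 16060.8 Mb
drone footage reel: 95.640 Mbps × 660 s = 63122.4 Mb
conference talk: 5.720 Mbps × 1260 s = 7207.2 Mb
short film: 15.440 Mbps × 600 s = 9264.0 Mb
music video: 18.910 Mbps × 420 s = 7942.2 Mb
Total: 103596.6 Mb = 12949.6 MB.
= 12.95 GB.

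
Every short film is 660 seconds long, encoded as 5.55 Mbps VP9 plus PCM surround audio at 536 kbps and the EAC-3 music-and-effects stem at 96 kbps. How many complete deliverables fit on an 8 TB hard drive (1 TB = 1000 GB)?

Audio total: 536 + 96 = 632 kbps = 0.632 Mbps.
Total bitrate: 6.182 Mbps.
Per item: 6.182 Mbps × 660 s = 4,080 Mb = 510.0 MB.
Capacity: 8 TB = 64,000,000 Mb; 15685.81 items → 15685 complete.

15685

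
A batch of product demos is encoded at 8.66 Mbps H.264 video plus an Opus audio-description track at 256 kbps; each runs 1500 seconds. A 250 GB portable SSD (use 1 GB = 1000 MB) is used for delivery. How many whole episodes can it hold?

149

Audio: 256 kbps = 0.256 Mbps.
Total bitrate: 8.916 Mbps.
Per item: 8.916 Mbps × 1500 s = 13,374 Mb = 1,672 MB.
Capacity: 250 GB = 2,000,000 Mb; 149.54 items → 149 complete.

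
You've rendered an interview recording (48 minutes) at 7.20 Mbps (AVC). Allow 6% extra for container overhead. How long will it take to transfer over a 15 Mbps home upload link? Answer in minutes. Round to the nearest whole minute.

48 min = 2880 s
File: 7.200 Mbps × 2880 s = 20736.0 Mb.
With 6% container overhead: ×1.06. → 21980.2 Mb.
At 15 Mbps: 21980.2 / 15 = 1465.3 s ≈ 24.4 minutes.

24 minutes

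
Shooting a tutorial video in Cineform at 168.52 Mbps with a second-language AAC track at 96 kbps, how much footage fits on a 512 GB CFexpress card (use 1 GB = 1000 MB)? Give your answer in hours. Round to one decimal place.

Audio: 96 kbps = 0.096 Mbps.
Total bitrate: 168.52 + 0.096 = 168.616 Mbps.
Capacity: 512 GB = 4,096,000 Mb.
Recording time: 4,096,000 / 168.616 = 24,292 s ≈ 6.75 hours.

6.7 hours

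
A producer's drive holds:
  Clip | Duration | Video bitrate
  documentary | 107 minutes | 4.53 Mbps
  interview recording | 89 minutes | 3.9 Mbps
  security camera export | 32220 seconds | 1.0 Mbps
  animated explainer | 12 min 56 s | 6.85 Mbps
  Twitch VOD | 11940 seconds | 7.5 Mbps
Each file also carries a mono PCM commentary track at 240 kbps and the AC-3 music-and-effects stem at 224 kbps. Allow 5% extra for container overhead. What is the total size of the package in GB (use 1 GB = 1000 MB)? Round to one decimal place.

26.7 GB

Audio total: 240 + 224 = 464 kbps = 0.464 Mbps.
documentary: 4.994 Mbps × 6420 s × 1.05 = 33664.6 Mb
interview recording: 4.364 Mbps × 5340 s × 1.05 = 24468.9 Mb
security camera export: 1.464 Mbps × 32220 s × 1.05 = 49528.6 Mb
animated explainer: 7.314 Mbps × 776 s × 1.05 = 5959.4 Mb
Twitch VOD: 7.964 Mbps × 11940 s × 1.05 = 99844.7 Mb
Total: 213466.2 Mb = 26683.3 MB.
= 26.68 GB.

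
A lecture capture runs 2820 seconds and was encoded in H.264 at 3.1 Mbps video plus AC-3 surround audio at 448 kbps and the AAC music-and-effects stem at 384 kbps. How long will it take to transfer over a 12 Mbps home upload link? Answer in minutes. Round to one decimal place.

Audio total: 448 + 384 = 832 kbps = 0.832 Mbps.
Total bitrate: 3.932 Mbps.
File: 3.932 Mbps × 2820 s = 11088.2 Mb.
At 12 Mbps: 11088.2 / 12 = 924.0 s ≈ 15.4 minutes.

15.4 minutes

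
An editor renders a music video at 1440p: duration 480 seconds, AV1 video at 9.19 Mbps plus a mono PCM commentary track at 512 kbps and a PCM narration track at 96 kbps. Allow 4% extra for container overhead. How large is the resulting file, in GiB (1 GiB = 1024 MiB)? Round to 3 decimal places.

Audio total: 512 + 96 = 608 kbps = 0.608 Mbps.
Total bitrate: 9.19 + 0.608 = 9.798 Mbps.
Stream data: 9.798 Mbps × 480 s = 4703.0 Mb.
With 4% container overhead: ×1.04.
4,891 Mb = 611,395,200 bytes ÷ 1,073,741,824 = 0.5694 GiB.

0.569 GiB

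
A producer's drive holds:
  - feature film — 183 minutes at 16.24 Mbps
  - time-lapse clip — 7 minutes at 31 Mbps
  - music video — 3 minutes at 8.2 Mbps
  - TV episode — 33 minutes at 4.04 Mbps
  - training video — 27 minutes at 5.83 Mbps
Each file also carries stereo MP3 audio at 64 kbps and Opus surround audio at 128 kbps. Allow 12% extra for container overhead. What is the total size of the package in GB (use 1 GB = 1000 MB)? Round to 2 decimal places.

29.84 GB

Audio total: 64 + 128 = 192 kbps = 0.192 Mbps.
feature film: 16.432 Mbps × 10980 s × 1.12 = 202074.2 Mb
time-lapse clip: 31.192 Mbps × 420 s × 1.12 = 14672.7 Mb
music video: 8.392 Mbps × 180 s × 1.12 = 1691.8 Mb
TV episode: 4.232 Mbps × 1980 s × 1.12 = 9384.9 Mb
training video: 6.022 Mbps × 1620 s × 1.12 = 10926.3 Mb
Total: 238749.9 Mb = 29843.7 MB.
= 29.84 GB.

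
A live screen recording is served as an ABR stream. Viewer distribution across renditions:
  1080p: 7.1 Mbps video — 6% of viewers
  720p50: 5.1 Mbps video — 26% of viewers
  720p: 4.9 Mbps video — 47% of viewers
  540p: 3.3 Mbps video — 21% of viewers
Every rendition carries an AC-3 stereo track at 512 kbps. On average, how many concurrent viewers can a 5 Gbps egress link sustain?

950

Audio: 512 kbps = 0.512 Mbps.
Average per-viewer bitrate: 0.06×7.612 + 0.26×5.612 + 0.47×5.412 + 0.21×3.812 = 5.260 Mbps.
5 Gbps = 5,000 Mbps; 5,000 / 5.260 = 950.57 → 950.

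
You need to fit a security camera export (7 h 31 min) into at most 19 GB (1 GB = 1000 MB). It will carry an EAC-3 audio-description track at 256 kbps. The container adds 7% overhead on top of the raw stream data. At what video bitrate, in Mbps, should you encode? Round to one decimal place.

5.0 Mbps

Budget: 19 GB = 152000.0 Mb.
Stream payload after overhead: 152000.0 / 1.07 = 142056.1 Mb.
7 h 31 min = 451 min = 27060 s
Total bitrate budget: 142056.1 Mb / 27060 s = 5.250 Mbps.
Audio: 256 kbps = 0.256 Mbps.
Video: 5.250 − 0.256 = 4.994 Mbps.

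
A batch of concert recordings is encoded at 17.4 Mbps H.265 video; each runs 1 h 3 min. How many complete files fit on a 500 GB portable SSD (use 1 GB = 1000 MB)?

1 h 3 min = 63 min = 3780 s
Per item: 17.400 Mbps × 3780 s = 65,772 Mb = 8,222 MB.
Capacity: 500 GB = 4,000,000 Mb; 60.82 items → 60 complete.

60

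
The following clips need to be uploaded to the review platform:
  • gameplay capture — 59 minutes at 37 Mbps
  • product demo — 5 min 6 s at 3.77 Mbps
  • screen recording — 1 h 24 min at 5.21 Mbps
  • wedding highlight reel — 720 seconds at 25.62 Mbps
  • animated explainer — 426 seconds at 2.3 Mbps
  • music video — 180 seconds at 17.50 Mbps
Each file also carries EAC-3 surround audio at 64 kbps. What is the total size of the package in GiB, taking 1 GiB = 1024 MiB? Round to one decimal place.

Audio: 64 kbps = 0.064 Mbps.
gameplay capture: 37.064 Mbps × 3540 s = 131206.6 Mb
product demo: 3.834 Mbps × 306 s = 1173.2 Mb
screen recording: 5.274 Mbps × 5040 s = 26581.0 Mb
wedding highlight reel: 25.684 Mbps × 720 s = 18492.5 Mb
animated explainer: 2.364 Mbps × 426 s = 1007.1 Mb
music video: 17.564 Mbps × 180 s = 3161.5 Mb
Total: 181621.8 Mb = 22702.7 MB.
= 21.14 GiB.

21.1 GiB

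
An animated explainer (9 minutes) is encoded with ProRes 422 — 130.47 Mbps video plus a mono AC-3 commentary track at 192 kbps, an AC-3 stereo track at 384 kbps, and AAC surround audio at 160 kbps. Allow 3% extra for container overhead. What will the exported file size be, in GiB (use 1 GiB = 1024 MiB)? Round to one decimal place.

9 min = 540 s
Audio total: 192 + 384 + 160 = 736 kbps = 0.736 Mbps.
Total bitrate: 130.47 + 0.736 = 131.206 Mbps.
Stream data: 131.206 Mbps × 540 s = 70851.2 Mb.
With 3% container overhead: ×1.03.
72,977 Mb = 9,122,097,150 bytes ÷ 1,073,741,824 = 8.496 GiB.

8.5 GiB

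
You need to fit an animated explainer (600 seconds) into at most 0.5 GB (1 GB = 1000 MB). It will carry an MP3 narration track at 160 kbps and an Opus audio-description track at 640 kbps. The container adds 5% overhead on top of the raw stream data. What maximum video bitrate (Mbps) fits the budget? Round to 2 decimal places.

Budget: 0.5 GB = 4000.0 Mb.
Stream payload after overhead: 4000.0 / 1.05 = 3809.5 Mb.
Total bitrate budget: 3809.5 Mb / 600 s = 6.349 Mbps.
Audio total: 160 + 640 = 800 kbps = 0.800 Mbps.
Video: 6.349 − 0.800 = 5.549 Mbps.

5.55 Mbps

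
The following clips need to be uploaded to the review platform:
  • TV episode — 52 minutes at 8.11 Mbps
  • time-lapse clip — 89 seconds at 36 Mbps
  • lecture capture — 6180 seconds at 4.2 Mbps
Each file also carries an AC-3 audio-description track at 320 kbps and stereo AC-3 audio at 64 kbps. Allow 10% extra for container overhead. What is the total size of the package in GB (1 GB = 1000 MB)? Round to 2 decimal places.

Audio total: 320 + 64 = 384 kbps = 0.384 Mbps.
TV episode: 8.494 Mbps × 3120 s × 1.10 = 29151.4 Mb
time-lapse clip: 36.384 Mbps × 89 s × 1.10 = 3562.0 Mb
lecture capture: 4.584 Mbps × 6180 s × 1.10 = 31162.0 Mb
Total: 63875.4 Mb = 7984.4 MB.
= 7.984 GB.

7.98 GB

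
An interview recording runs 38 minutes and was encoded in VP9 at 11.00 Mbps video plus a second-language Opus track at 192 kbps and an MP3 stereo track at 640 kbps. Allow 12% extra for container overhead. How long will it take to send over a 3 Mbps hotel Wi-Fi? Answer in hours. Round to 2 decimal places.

2.80 hours

38 min = 2280 s
Audio total: 192 + 640 = 832 kbps = 0.832 Mbps.
Total bitrate: 11.832 Mbps.
File: 11.832 Mbps × 2280 s = 26977.0 Mb.
With 12% container overhead: ×1.12. → 30214.2 Mb.
At 3 Mbps: 30214.2 / 3 = 10071.4 s ≈ 2.8 hours.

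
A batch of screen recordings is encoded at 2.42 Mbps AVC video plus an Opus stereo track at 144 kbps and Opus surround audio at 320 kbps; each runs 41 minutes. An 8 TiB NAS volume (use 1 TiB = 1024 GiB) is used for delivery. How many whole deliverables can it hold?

9918

41 min = 2460 s
Audio total: 144 + 320 = 464 kbps = 0.464 Mbps.
Total bitrate: 2.884 Mbps.
Per item: 2.884 Mbps × 2460 s = 7,095 Mb = 886.8 MB.
Capacity: 8 TiB = 70,368,744 Mb; 9918.58 items → 9918 complete.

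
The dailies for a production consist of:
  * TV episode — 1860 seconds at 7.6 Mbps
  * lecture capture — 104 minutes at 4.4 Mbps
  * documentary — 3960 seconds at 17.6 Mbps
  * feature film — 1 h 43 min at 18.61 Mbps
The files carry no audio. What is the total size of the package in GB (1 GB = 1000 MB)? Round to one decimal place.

28.3 GB

TV episode: 7.600 Mbps × 1860 s = 14136.0 Mb
lecture capture: 4.400 Mbps × 6240 s = 27456.0 Mb
documentary: 17.600 Mbps × 3960 s = 69696.0 Mb
feature film: 18.610 Mbps × 6180 s = 115009.8 Mb
Total: 226297.8 Mb = 28287.2 MB.
= 28.29 GB.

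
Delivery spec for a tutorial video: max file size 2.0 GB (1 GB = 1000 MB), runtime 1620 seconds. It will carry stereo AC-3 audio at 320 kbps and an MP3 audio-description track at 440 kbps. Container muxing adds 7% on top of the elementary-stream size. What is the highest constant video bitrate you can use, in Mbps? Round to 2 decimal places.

8.47 Mbps

Budget: 2.0 GB = 16000.0 Mb.
Stream payload after overhead: 16000.0 / 1.07 = 14953.3 Mb.
Total bitrate budget: 14953.3 Mb / 1620 s = 9.230 Mbps.
Audio total: 320 + 440 = 760 kbps = 0.760 Mbps.
Video: 9.230 − 0.760 = 8.470 Mbps.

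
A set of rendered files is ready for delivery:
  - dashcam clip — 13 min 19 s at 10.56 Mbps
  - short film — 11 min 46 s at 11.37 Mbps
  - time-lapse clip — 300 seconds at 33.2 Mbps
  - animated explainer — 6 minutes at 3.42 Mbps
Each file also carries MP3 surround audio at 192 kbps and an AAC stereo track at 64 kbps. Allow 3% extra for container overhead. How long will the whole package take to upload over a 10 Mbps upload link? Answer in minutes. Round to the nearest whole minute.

48 minutes

Audio total: 192 + 64 = 256 kbps = 0.256 Mbps.
dashcam clip: 10.816 Mbps × 799 s × 1.03 = 8901.2 Mb
short film: 11.626 Mbps × 706 s × 1.03 = 8454.2 Mb
time-lapse clip: 33.456 Mbps × 300 s × 1.03 = 10337.9 Mb
animated explainer: 3.676 Mbps × 360 s × 1.03 = 1363.1 Mb
Total: 29056.4 Mb = 3632.1 MB.
At 10 Mbps: 29056.4 / 10 = 2906 s ≈ 48.4 minutes.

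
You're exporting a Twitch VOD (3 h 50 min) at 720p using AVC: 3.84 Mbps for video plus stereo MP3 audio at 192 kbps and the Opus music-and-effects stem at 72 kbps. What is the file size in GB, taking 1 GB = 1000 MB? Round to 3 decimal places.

3 h 50 min = 230 min = 13800 s
Audio total: 192 + 72 = 264 kbps = 0.264 Mbps.
Total bitrate: 3.84 + 0.264 = 4.104 Mbps.
Stream data: 4.104 Mbps × 13800 s = 56635.2 Mb.
56,635 Mb ÷ 8 = 7,079 MB → 7.079 GB.

7.079 GB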